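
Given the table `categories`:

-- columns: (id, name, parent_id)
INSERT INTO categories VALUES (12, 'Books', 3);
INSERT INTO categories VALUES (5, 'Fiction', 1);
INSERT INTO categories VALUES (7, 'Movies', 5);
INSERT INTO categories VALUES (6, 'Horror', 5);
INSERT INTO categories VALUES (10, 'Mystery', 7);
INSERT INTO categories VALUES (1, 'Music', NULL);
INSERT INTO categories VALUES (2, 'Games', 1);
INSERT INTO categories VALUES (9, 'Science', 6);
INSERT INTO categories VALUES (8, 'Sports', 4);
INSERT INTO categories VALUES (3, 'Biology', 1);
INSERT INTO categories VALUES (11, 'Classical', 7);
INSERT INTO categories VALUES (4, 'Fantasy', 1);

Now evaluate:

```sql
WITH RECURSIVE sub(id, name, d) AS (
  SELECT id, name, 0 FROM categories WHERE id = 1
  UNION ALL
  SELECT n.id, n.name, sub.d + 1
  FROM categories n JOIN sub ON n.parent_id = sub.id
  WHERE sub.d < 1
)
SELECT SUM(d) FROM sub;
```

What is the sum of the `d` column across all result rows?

4

Base: id=1 (Music) at d 0.
Iteration 1: rows with parent_id in {1} -> Games (id 2, d 1), Biology (id 3, d 1), Fantasy (id 4, d 1), Fiction (id 5, d 1).
Iteration 2: d < 1 fails for all current rows; recursion stops.
SUM(d) = 0 + 1 + 1 + 1 + 1 = 4.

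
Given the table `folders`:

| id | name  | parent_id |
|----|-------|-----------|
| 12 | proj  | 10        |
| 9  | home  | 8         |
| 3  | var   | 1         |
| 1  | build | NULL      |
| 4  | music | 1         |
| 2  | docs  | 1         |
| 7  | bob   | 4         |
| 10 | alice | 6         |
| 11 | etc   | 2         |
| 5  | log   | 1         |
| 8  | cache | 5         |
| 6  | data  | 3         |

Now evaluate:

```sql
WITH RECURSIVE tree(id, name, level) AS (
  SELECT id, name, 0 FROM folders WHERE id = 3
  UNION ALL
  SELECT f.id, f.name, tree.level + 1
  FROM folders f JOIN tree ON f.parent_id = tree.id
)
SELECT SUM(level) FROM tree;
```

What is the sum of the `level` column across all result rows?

Base: id=3 (var) at level 0.
Iteration 1: rows with parent_id in {3} -> data (id 6, level 1).
Iteration 2: rows with parent_id in {6} -> alice (id 10, level 2).
Iteration 3: rows with parent_id in {10} -> proj (id 12, level 3).
Iteration 4: no rows with parent_id in {12}; recursion stops.
SUM(level) = 0 + 1 + 2 + 3 = 6.

6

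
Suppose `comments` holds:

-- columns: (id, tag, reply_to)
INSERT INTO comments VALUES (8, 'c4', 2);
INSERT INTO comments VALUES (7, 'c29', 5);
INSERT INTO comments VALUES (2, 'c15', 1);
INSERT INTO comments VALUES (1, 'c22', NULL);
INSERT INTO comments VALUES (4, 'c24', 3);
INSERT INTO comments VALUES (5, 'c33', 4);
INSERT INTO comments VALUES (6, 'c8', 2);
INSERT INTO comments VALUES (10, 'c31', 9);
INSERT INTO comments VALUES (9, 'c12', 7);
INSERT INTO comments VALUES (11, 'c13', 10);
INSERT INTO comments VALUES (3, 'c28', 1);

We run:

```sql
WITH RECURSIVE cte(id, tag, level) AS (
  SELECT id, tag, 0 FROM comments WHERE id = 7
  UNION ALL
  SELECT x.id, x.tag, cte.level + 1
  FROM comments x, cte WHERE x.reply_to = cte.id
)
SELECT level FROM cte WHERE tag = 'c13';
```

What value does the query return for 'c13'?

Base: id=7 (c29) at level 0.
Iteration 1: rows with reply_to in {7} -> c12 (id 9, level 1).
Iteration 2: rows with reply_to in {9} -> c31 (id 10, level 2).
Iteration 3: rows with reply_to in {10} -> c13 (id 11, level 3).
Iteration 4: no rows with reply_to in {11}; recursion stops.

3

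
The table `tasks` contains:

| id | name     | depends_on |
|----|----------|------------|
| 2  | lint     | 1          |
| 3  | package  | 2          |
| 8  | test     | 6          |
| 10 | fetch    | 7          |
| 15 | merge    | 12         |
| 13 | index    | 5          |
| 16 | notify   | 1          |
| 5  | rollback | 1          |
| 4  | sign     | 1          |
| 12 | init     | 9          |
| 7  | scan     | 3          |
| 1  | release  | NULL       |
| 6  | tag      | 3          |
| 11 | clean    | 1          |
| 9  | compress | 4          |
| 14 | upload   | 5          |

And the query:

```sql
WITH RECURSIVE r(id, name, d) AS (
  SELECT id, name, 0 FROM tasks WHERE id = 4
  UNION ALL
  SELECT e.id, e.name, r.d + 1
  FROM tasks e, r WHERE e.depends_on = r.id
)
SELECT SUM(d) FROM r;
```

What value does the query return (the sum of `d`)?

Base: id=4 (sign) at d 0.
Iteration 1: rows with depends_on in {4} -> compress (id 9, d 1).
Iteration 2: rows with depends_on in {9} -> init (id 12, d 2).
Iteration 3: rows with depends_on in {12} -> merge (id 15, d 3).
Iteration 4: no rows with depends_on in {15}; recursion stops.
SUM(d) = 0 + 1 + 2 + 3 = 6.

6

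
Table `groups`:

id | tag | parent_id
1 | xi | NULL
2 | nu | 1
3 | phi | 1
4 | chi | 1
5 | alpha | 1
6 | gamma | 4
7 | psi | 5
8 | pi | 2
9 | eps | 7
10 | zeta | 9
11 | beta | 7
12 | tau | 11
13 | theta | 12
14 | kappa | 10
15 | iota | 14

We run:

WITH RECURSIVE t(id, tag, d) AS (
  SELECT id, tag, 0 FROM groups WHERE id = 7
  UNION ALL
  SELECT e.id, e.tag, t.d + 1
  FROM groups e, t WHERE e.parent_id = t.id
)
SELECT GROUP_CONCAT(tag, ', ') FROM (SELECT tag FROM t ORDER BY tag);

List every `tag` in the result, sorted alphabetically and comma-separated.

beta, eps, iota, kappa, psi, tau, theta, zeta

Base: id=7 (psi) at d 0.
Iteration 1: rows with parent_id in {7} -> eps (id 9, d 1), beta (id 11, d 1).
Iteration 2: rows with parent_id in {9,11} -> zeta (id 10, d 2), tau (id 12, d 2).
Iteration 3: rows with parent_id in {10,12} -> theta (id 13, d 3), kappa (id 14, d 3).
Iteration 4: rows with parent_id in {13,14} -> iota (id 15, d 4).
Iteration 5: no rows with parent_id in {15}; recursion stops.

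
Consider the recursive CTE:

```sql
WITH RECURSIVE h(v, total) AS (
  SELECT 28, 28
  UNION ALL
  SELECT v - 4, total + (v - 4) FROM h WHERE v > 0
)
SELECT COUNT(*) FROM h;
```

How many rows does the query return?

Base: v=28, total=28.
Iteration 1: 28 > 0 holds -> v = 28 - 4 = 24, total = 28 + 24 = 52.
Iteration 2: 24 > 0 holds -> v = 24 - 4 = 20, total = 52 + 20 = 72.
Iteration 3: 20 > 0 holds -> v = 20 - 4 = 16, total = 72 + 16 = 88.
Iteration 4: 16 > 0 holds -> v = 16 - 4 = 12, total = 88 + 12 = 100.
Iteration 5: 12 > 0 holds -> v = 12 - 4 = 8, total = 100 + 8 = 108.
Iteration 6: 8 > 0 holds -> v = 8 - 4 = 4, total = 108 + 4 = 112.
Iteration 7: 4 > 0 holds -> v = 4 - 4 = 0, total = 112 + 0 = 112.
Iteration 8: 0 > 0 fails; recursion stops.
Total rows emitted: 8.

8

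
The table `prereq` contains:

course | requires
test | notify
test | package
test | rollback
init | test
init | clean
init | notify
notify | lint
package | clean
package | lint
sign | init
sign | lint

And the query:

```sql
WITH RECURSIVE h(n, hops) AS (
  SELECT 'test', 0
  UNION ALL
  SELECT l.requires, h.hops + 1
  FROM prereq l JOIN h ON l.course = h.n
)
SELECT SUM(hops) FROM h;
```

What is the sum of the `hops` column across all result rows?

9

Base: (test, hops=0).
Iteration 1: edges from {test} -> (notify, hops=1), (package, hops=1), (rollback, hops=1).
Iteration 2: edges from {notify,package,rollback} -> (clean, hops=2), (lint, hops=2) x2. [UNION ALL keeps all 3 new rows, including repeats]
Iteration 3: no outgoing edges from {clean,lint}; recursion stops.
SUM(hops) = 0 + 1 + 1 + 1 + 2 + 2 + 2 = 9.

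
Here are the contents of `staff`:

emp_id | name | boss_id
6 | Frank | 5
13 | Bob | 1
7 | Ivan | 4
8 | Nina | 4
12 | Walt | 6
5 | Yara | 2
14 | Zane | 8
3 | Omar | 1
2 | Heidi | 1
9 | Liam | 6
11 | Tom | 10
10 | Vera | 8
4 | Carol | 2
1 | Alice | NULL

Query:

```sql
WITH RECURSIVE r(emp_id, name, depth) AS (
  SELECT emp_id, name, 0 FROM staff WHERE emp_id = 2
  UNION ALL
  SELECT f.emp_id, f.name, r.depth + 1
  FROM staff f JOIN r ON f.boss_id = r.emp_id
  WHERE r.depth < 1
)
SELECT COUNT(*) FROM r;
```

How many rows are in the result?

3

Base: emp_id=2 (Heidi) at depth 0.
Iteration 1: rows with boss_id in {2} -> Carol (id 4, depth 1), Yara (id 5, depth 1).
Iteration 2: depth < 1 fails for all current rows; recursion stops.
Total rows emitted: 3.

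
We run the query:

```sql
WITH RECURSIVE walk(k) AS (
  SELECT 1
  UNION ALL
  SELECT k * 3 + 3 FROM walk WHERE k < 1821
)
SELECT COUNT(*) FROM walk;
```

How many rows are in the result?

Base: k=1.
Iteration 1: 1 < 1821 holds -> k = 1 * 3 + 3 = 6.
Iteration 2: 6 < 1821 holds -> k = 6 * 3 + 3 = 21.
Iteration 3: 21 < 1821 holds -> k = 21 * 3 + 3 = 66.
Iteration 4: 66 < 1821 holds -> k = 66 * 3 + 3 = 201.
Iteration 5: 201 < 1821 holds -> k = 201 * 3 + 3 = 606.
Iteration 6: 606 < 1821 holds -> k = 606 * 3 + 3 = 1821.
Iteration 7: 1821 < 1821 fails; recursion stops.
Total rows emitted: 7.

7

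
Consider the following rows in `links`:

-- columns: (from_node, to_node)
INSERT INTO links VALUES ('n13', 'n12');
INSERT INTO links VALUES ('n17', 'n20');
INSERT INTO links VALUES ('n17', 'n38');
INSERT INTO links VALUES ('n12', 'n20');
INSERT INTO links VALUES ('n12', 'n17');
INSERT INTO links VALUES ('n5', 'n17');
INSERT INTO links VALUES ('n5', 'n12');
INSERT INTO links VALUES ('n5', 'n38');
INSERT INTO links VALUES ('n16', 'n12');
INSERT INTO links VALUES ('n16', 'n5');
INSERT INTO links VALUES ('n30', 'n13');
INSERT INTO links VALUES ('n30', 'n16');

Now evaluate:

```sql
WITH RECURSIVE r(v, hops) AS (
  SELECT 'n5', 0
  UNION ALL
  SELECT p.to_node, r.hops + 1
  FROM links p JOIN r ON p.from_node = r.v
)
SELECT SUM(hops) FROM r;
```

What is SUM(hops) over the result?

Base: (n5, hops=0).
Iteration 1: edges from {n5} -> (n12, hops=1), (n17, hops=1), (n38, hops=1).
Iteration 2: edges from {n12,n17,n38} -> (n17, hops=2), (n20, hops=2) x2, (n38, hops=2). [UNION ALL keeps all 4 new rows, including repeats]
Iteration 3: edges from {n17,n20,n38} -> (n20, hops=3), (n38, hops=3).
Iteration 4: no outgoing edges from {n20,n38}; recursion stops.
SUM(hops) = 0 + 1 + 1 + 1 + 2 + 2 + 2 + 2 + 3 + 3 = 17.

17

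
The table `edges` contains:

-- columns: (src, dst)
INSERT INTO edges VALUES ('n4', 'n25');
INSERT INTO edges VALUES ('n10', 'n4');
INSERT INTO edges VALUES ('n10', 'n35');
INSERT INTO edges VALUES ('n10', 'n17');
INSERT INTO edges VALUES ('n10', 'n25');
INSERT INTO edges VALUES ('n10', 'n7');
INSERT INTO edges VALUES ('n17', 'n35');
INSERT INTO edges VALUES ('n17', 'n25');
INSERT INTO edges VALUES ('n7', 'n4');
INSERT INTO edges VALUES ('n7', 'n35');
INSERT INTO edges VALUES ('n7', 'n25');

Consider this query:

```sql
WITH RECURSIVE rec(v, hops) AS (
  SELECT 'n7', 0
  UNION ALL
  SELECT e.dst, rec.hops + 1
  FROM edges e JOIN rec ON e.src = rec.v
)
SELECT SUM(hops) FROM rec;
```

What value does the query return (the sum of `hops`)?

5

Base: (n7, hops=0).
Iteration 1: edges from {n7} -> (n25, hops=1), (n35, hops=1), (n4, hops=1).
Iteration 2: edges from {n25,n35,n4} -> (n25, hops=2).
Iteration 3: no outgoing edges from {n25}; recursion stops.
SUM(hops) = 0 + 1 + 1 + 1 + 2 = 5.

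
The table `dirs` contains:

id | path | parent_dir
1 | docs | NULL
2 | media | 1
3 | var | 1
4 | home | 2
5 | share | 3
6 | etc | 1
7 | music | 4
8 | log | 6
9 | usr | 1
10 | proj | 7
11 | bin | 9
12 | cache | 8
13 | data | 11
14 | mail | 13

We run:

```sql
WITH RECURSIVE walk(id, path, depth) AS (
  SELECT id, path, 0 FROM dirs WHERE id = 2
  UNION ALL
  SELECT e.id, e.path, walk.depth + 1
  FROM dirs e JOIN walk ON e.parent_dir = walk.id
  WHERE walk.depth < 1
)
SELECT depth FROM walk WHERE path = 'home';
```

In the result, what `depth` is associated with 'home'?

1

Base: id=2 (media) at depth 0.
Iteration 1: rows with parent_dir in {2} -> home (id 4, depth 1).
Iteration 2: depth < 1 fails for all current rows; recursion stops.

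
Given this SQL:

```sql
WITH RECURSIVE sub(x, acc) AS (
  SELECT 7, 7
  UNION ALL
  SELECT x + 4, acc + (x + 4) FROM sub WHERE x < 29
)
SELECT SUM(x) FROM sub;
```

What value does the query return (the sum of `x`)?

Base: x=7, acc=7.
Iteration 1: 7 < 29 holds -> x = 7 + 4 = 11, acc = 7 + 11 = 18.
Iteration 2: 11 < 29 holds -> x = 11 + 4 = 15, acc = 18 + 15 = 33.
Iteration 3: 15 < 29 holds -> x = 15 + 4 = 19, acc = 33 + 19 = 52.
Iteration 4: 19 < 29 holds -> x = 19 + 4 = 23, acc = 52 + 23 = 75.
Iteration 5: 23 < 29 holds -> x = 23 + 4 = 27, acc = 75 + 27 = 102.
Iteration 6: 27 < 29 holds -> x = 27 + 4 = 31, acc = 102 + 31 = 133.
Iteration 7: 31 < 29 fails; recursion stops.
SUM(x) = 7 + 11 + 15 + 19 + 23 + 27 + 31 = 133.

133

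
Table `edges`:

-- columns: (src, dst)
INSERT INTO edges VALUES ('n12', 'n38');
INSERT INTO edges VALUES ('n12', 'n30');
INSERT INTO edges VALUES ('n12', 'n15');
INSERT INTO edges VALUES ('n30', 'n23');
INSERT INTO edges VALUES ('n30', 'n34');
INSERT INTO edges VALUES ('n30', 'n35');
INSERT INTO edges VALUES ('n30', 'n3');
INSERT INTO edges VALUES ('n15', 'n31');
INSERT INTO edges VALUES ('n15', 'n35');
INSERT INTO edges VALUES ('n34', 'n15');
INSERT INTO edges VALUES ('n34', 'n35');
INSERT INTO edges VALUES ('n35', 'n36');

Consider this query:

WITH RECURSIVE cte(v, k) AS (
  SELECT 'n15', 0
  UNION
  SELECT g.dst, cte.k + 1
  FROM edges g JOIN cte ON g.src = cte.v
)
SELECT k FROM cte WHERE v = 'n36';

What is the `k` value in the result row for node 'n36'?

Base: (n15, k=0).
Iteration 1: edges from {n15} -> (n31, k=1), (n35, k=1).
Iteration 2: edges from {n31,n35} -> (n36, k=2).
Iteration 3: no outgoing edges from {n36}; recursion stops.

2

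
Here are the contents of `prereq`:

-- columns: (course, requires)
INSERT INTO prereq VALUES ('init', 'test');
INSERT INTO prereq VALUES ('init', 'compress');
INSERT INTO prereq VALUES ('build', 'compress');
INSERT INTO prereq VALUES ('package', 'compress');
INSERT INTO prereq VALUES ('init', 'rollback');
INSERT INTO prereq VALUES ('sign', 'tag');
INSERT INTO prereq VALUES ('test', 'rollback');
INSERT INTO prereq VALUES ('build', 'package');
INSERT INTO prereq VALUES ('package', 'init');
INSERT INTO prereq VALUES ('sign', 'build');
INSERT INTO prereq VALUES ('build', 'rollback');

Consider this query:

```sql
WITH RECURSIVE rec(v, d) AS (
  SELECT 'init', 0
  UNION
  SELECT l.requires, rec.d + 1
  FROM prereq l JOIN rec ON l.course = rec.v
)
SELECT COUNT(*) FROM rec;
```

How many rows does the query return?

5

Base: (init, d=0).
Iteration 1: edges from {init} -> (compress, d=1), (rollback, d=1), (test, d=1).
Iteration 2: edges from {compress,rollback,test} -> (rollback, d=2).
Iteration 3: no outgoing edges from {rollback}; recursion stops.
Total rows emitted: 5.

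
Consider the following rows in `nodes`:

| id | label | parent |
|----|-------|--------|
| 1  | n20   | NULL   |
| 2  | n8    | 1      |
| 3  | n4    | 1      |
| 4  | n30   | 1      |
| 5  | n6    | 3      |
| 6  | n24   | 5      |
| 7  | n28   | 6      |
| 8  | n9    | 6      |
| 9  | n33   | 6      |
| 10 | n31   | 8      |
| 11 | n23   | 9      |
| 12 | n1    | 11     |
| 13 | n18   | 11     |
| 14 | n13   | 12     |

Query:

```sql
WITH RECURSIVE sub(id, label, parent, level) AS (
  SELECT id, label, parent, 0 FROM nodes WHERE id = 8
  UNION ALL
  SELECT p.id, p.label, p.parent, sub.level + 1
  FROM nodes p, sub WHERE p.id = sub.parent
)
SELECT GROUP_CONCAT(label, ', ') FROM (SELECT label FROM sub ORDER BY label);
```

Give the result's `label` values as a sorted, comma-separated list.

n20, n24, n4, n6, n9

Base: id=8 (n9), parent=6, level 0.
Iteration 1: join on id=6 -> n24 (id 6, parent=5, level 1).
Iteration 2: join on id=5 -> n6 (id 5, parent=3, level 2).
Iteration 3: join on id=3 -> n4 (id 3, parent=1, level 3).
Iteration 4: join on id=1 -> n20 (id 1, parent=NULL, level 4).
Iteration 5: parent is NULL; no match; recursion stops.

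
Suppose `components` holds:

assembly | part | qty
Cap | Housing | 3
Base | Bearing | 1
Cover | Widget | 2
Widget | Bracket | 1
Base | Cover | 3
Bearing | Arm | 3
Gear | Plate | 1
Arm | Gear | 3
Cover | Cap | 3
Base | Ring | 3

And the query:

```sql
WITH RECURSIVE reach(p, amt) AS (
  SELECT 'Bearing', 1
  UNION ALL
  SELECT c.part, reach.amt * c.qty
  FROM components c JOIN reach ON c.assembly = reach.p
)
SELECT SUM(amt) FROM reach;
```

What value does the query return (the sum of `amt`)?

Base: (Bearing, amt=1).
Iteration 1: components of {Bearing} -> Arm = 1*3 = 3.
Iteration 2: components of {Arm} -> Gear = 3*3 = 9.
Iteration 3: components of {Gear} -> Plate = 9*1 = 9.
Iteration 4: no further components; recursion stops.
SUM(amt) = 1 + 3 + 9 + 9 = 22.

22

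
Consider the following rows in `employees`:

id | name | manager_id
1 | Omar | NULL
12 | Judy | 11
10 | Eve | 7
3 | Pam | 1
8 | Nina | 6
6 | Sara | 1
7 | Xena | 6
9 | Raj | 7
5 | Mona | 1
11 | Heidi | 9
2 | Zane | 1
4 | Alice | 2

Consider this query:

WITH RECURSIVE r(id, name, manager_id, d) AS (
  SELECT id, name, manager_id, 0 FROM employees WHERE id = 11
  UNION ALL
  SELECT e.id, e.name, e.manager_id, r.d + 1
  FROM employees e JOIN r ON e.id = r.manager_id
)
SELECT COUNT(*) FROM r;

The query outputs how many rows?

Base: id=11 (Heidi), manager_id=9, d 0.
Iteration 1: join on id=9 -> Raj (id 9, manager_id=7, d 1).
Iteration 2: join on id=7 -> Xena (id 7, manager_id=6, d 2).
Iteration 3: join on id=6 -> Sara (id 6, manager_id=1, d 3).
Iteration 4: join on id=1 -> Omar (id 1, manager_id=NULL, d 4).
Iteration 5: manager_id is NULL; no match; recursion stops.
Total rows emitted: 5.

5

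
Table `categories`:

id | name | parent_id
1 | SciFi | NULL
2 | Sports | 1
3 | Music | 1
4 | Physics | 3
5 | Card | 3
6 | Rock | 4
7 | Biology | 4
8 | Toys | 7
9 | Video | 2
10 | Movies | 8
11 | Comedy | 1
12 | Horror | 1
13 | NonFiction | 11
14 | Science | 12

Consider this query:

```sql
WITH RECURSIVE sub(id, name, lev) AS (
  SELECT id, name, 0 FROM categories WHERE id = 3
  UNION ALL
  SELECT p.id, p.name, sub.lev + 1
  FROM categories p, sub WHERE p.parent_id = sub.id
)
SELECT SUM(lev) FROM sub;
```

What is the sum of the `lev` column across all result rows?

Base: id=3 (Music) at lev 0.
Iteration 1: rows with parent_id in {3} -> Physics (id 4, lev 1), Card (id 5, lev 1).
Iteration 2: rows with parent_id in {4,5} -> Rock (id 6, lev 2), Biology (id 7, lev 2).
Iteration 3: rows with parent_id in {6,7} -> Toys (id 8, lev 3).
Iteration 4: rows with parent_id in {8} -> Movies (id 10, lev 4).
Iteration 5: no rows with parent_id in {10}; recursion stops.
SUM(lev) = 0 + 1 + 1 + 2 + 2 + 3 + 4 = 13.

13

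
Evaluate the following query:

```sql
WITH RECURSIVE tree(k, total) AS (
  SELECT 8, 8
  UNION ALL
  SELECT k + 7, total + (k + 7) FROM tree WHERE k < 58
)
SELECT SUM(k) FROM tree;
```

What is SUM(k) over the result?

324

Base: k=8, total=8.
Iteration 1: 8 < 58 holds -> k = 8 + 7 = 15, total = 8 + 15 = 23.
Iteration 2: 15 < 58 holds -> k = 15 + 7 = 22, total = 23 + 22 = 45.
Iteration 3: 22 < 58 holds -> k = 22 + 7 = 29, total = 45 + 29 = 74.
Iteration 4: 29 < 58 holds -> k = 29 + 7 = 36, total = 74 + 36 = 110.
Iteration 5: 36 < 58 holds -> k = 36 + 7 = 43, total = 110 + 43 = 153.
Iteration 6: 43 < 58 holds -> k = 43 + 7 = 50, total = 153 + 50 = 203.
Iteration 7: 50 < 58 holds -> k = 50 + 7 = 57, total = 203 + 57 = 260.
Iteration 8: 57 < 58 holds -> k = 57 + 7 = 64, total = 260 + 64 = 324.
Iteration 9: 64 < 58 fails; recursion stops.
SUM(k) = 8 + 15 + 22 + 29 + 36 + 43 + 50 + 57 + 64 = 324.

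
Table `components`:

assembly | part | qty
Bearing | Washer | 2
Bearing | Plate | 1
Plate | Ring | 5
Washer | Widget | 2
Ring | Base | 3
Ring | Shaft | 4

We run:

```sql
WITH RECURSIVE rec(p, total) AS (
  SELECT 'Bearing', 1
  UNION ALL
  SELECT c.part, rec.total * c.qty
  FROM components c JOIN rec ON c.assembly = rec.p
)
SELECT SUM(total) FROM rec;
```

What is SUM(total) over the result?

48

Base: (Bearing, total=1).
Iteration 1: components of {Bearing} -> Plate = 1*1 = 1, Washer = 1*2 = 2.
Iteration 2: components of {Plate,Washer} -> Ring = 1*5 = 5, Widget = 2*2 = 4.
Iteration 3: components of {Ring,Widget} -> Base = 5*3 = 15, Shaft = 5*4 = 20.
Iteration 4: no further components; recursion stops.
SUM(total) = 1 + 2 + 1 + 4 + 5 + 15 + 20 = 48.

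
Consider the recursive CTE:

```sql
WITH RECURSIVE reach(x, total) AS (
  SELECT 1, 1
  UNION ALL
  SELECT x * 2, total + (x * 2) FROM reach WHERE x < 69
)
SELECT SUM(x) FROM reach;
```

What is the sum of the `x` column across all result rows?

255

Base: x=1, total=1.
Iteration 1: 1 < 69 holds -> x = 1 * 2 = 2, total = 1 + 2 = 3.
Iteration 2: 2 < 69 holds -> x = 2 * 2 = 4, total = 3 + 4 = 7.
Iteration 3: 4 < 69 holds -> x = 4 * 2 = 8, total = 7 + 8 = 15.
Iteration 4: 8 < 69 holds -> x = 8 * 2 = 16, total = 15 + 16 = 31.
Iteration 5: 16 < 69 holds -> x = 16 * 2 = 32, total = 31 + 32 = 63.
Iteration 6: 32 < 69 holds -> x = 32 * 2 = 64, total = 63 + 64 = 127.
Iteration 7: 64 < 69 holds -> x = 64 * 2 = 128, total = 127 + 128 = 255.
Iteration 8: 128 < 69 fails; recursion stops.
SUM(x) = 1 + 2 + 4 + 8 + 16 + 32 + 64 + 128 = 255.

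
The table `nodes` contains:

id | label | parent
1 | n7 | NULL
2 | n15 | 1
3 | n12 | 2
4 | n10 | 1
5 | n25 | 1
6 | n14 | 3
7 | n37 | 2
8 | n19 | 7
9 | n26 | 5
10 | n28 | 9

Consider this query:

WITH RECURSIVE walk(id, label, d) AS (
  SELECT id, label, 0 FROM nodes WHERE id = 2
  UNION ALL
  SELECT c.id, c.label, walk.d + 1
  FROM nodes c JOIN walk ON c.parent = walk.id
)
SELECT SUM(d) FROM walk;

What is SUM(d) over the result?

6

Base: id=2 (n15) at d 0.
Iteration 1: rows with parent in {2} -> n12 (id 3, d 1), n37 (id 7, d 1).
Iteration 2: rows with parent in {3,7} -> n14 (id 6, d 2), n19 (id 8, d 2).
Iteration 3: no rows with parent in {6,8}; recursion stops.
SUM(d) = 0 + 1 + 1 + 2 + 2 = 6.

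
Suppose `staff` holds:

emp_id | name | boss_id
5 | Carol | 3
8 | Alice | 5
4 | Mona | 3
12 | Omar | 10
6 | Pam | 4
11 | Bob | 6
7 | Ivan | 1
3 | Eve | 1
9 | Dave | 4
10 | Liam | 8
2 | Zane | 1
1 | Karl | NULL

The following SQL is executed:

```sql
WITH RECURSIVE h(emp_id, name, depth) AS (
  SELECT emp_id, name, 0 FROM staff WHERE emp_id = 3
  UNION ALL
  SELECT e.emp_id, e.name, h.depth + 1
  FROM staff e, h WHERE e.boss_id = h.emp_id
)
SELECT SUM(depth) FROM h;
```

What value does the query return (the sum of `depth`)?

18

Base: emp_id=3 (Eve) at depth 0.
Iteration 1: rows with boss_id in {3} -> Mona (id 4, depth 1), Carol (id 5, depth 1).
Iteration 2: rows with boss_id in {4,5} -> Pam (id 6, depth 2), Alice (id 8, depth 2), Dave (id 9, depth 2).
Iteration 3: rows with boss_id in {6,8,9} -> Liam (id 10, depth 3), Bob (id 11, depth 3).
Iteration 4: rows with boss_id in {10,11} -> Omar (id 12, depth 4).
Iteration 5: no rows with boss_id in {12}; recursion stops.
SUM(depth) = 0 + 1 + 1 + 2 + 2 + 2 + 3 + 3 + 4 = 18.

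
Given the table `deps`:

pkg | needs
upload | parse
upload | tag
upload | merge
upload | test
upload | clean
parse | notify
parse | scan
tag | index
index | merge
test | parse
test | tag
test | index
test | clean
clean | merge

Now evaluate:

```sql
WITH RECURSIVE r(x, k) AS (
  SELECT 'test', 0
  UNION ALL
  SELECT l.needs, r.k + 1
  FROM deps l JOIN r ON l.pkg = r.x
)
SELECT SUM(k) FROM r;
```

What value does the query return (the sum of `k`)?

17

Base: (test, k=0).
Iteration 1: edges from {test} -> (clean, k=1), (index, k=1), (parse, k=1), (tag, k=1).
Iteration 2: edges from {clean,index,parse,tag} -> (index, k=2), (merge, k=2) x2, (notify, k=2), (scan, k=2). [UNION ALL keeps all 5 new rows, including repeats]
Iteration 3: edges from {index,merge,notify,scan} -> (merge, k=3).
Iteration 4: no outgoing edges from {merge}; recursion stops.
SUM(k) = 0 + 1 + 1 + 1 + 1 + 2 + 2 + 2 + 2 + 2 + 3 = 17.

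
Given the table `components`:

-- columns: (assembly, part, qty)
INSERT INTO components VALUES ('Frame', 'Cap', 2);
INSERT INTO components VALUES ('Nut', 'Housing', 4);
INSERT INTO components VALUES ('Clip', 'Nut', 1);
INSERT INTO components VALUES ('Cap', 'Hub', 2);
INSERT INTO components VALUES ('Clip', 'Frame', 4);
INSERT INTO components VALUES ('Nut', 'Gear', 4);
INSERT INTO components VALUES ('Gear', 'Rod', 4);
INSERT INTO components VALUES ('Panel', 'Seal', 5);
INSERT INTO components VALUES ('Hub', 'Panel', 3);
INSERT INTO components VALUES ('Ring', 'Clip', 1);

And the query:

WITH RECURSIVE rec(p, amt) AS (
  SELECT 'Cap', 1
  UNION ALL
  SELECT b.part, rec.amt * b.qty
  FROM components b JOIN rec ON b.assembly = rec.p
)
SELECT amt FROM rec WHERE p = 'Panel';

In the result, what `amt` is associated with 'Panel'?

6

Base: (Cap, amt=1).
Iteration 1: components of {Cap} -> Hub = 1*2 = 2.
Iteration 2: components of {Hub} -> Panel = 2*3 = 6.
Iteration 3: components of {Panel} -> Seal = 6*5 = 30.
Iteration 4: no further components; recursion stops.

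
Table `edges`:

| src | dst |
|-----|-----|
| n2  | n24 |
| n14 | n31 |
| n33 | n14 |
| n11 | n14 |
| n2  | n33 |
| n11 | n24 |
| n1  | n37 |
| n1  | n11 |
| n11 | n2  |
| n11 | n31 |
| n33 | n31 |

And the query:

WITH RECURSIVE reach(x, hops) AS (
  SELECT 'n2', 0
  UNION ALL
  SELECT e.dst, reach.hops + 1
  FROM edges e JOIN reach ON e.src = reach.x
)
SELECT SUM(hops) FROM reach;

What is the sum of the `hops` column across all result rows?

9

Base: (n2, hops=0).
Iteration 1: edges from {n2} -> (n24, hops=1), (n33, hops=1).
Iteration 2: edges from {n24,n33} -> (n14, hops=2), (n31, hops=2).
Iteration 3: edges from {n14,n31} -> (n31, hops=3).
Iteration 4: no outgoing edges from {n31}; recursion stops.
SUM(hops) = 0 + 1 + 1 + 2 + 2 + 3 = 9.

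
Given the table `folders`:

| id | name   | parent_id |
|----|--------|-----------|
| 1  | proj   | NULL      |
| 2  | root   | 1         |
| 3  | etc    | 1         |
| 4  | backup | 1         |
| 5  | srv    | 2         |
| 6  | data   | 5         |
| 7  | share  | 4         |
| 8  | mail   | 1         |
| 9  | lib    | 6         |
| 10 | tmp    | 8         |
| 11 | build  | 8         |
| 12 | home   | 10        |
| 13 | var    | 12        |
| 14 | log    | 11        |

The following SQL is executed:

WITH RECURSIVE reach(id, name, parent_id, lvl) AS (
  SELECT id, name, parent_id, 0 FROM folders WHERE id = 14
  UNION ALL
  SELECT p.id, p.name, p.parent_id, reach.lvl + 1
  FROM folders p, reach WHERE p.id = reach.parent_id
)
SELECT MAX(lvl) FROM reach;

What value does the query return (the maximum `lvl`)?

3

Base: id=14 (log), parent_id=11, lvl 0.
Iteration 1: join on id=11 -> build (id 11, parent_id=8, lvl 1).
Iteration 2: join on id=8 -> mail (id 8, parent_id=1, lvl 2).
Iteration 3: join on id=1 -> proj (id 1, parent_id=NULL, lvl 3).
Iteration 4: parent_id is NULL; no match; recursion stops.
lvl values: 0, 1, 2, 3; the maximum is 3.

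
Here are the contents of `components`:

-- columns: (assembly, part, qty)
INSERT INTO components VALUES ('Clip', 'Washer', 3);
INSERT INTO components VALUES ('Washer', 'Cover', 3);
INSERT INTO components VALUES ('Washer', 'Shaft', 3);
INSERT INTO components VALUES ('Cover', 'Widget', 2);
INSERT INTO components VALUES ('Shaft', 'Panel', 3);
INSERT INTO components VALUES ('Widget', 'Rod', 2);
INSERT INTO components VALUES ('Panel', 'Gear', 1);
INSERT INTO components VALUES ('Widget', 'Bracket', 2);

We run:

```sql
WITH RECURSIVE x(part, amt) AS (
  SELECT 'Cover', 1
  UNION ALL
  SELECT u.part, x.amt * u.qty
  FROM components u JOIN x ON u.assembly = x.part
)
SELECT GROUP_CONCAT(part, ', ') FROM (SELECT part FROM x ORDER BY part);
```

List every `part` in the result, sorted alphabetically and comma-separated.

Base: (Cover, amt=1).
Iteration 1: components of {Cover} -> Widget = 1*2 = 2.
Iteration 2: components of {Widget} -> Bracket = 2*2 = 4, Rod = 2*2 = 4.
Iteration 3: no further components; recursion stops.

Bracket, Cover, Rod, Widget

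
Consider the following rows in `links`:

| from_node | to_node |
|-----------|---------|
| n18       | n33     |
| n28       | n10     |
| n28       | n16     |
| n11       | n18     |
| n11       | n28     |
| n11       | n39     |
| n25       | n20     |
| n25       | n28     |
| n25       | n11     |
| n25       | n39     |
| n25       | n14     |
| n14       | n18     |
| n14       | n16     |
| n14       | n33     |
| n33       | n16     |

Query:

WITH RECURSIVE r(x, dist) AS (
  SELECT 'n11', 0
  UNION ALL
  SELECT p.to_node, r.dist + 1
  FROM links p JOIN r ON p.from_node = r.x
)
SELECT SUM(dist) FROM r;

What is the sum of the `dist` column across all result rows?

Base: (n11, dist=0).
Iteration 1: edges from {n11} -> (n18, dist=1), (n28, dist=1), (n39, dist=1).
Iteration 2: edges from {n18,n28,n39} -> (n10, dist=2), (n16, dist=2), (n33, dist=2).
Iteration 3: edges from {n10,n16,n33} -> (n16, dist=3).
Iteration 4: no outgoing edges from {n16}; recursion stops.
SUM(dist) = 0 + 1 + 1 + 1 + 2 + 2 + 2 + 3 = 12.

12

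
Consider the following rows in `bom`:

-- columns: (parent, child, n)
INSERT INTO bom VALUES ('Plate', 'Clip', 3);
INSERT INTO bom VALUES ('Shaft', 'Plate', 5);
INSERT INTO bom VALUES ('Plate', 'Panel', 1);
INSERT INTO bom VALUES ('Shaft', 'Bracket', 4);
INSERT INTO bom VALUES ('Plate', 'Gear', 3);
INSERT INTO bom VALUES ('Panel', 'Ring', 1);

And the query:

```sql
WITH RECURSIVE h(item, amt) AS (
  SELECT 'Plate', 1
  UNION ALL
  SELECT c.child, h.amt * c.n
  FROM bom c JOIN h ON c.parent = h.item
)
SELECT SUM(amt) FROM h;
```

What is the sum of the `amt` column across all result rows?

Base: (Plate, amt=1).
Iteration 1: components of {Plate} -> Clip = 1*3 = 3, Gear = 1*3 = 3, Panel = 1*1 = 1.
Iteration 2: components of {Clip,Gear,Panel} -> Ring = 1*1 = 1.
Iteration 3: no further components; recursion stops.
SUM(amt) = 1 + 3 + 3 + 1 + 1 = 9.

9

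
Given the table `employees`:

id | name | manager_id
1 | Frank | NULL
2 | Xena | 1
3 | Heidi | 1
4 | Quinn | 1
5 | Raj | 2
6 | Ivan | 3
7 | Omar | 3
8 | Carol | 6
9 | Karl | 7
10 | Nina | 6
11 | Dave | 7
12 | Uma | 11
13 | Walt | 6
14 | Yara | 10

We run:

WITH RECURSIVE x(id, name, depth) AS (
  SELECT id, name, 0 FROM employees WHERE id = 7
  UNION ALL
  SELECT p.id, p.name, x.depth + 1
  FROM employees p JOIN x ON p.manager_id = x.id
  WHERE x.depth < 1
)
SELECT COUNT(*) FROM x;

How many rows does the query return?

3

Base: id=7 (Omar) at depth 0.
Iteration 1: rows with manager_id in {7} -> Karl (id 9, depth 1), Dave (id 11, depth 1).
Iteration 2: depth < 1 fails for all current rows; recursion stops.
Total rows emitted: 3.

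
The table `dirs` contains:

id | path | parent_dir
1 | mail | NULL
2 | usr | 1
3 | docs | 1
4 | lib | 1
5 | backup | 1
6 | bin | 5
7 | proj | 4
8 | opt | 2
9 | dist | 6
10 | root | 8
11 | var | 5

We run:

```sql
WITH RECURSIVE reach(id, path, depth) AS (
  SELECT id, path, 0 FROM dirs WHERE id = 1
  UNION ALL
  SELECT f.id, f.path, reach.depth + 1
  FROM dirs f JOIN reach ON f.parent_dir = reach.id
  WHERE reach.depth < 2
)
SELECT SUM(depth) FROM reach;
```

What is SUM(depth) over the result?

Base: id=1 (mail) at depth 0.
Iteration 1: rows with parent_dir in {1} -> usr (id 2, depth 1), docs (id 3, depth 1), lib (id 4, depth 1), backup (id 5, depth 1).
Iteration 2: rows with parent_dir in {2,3,4,5} -> bin (id 6, depth 2), proj (id 7, depth 2), opt (id 8, depth 2), var (id 11, depth 2).
Iteration 3: depth < 2 fails for all current rows; recursion stops.
SUM(depth) = 0 + 1 + 1 + 1 + 1 + 2 + 2 + 2 + 2 = 12.

12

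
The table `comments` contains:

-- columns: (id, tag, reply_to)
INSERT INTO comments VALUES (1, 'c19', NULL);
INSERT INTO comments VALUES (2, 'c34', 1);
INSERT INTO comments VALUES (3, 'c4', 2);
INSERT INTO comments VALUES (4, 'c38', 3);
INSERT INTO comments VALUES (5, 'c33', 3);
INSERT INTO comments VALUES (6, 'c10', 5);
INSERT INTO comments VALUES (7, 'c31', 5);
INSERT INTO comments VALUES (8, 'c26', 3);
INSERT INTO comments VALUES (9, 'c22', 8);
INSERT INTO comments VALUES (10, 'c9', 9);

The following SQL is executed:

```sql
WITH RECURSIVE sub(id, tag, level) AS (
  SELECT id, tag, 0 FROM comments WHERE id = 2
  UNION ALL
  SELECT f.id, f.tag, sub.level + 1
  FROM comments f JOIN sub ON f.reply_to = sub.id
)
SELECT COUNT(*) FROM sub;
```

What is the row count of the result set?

Base: id=2 (c34) at level 0.
Iteration 1: rows with reply_to in {2} -> c4 (id 3, level 1).
Iteration 2: rows with reply_to in {3} -> c38 (id 4, level 2), c33 (id 5, level 2), c26 (id 8, level 2).
Iteration 3: rows with reply_to in {4,5,8} -> c10 (id 6, level 3), c31 (id 7, level 3), c22 (id 9, level 3).
Iteration 4: rows with reply_to in {6,7,9} -> c9 (id 10, level 4).
Iteration 5: no rows with reply_to in {10}; recursion stops.
Total rows emitted: 9.

9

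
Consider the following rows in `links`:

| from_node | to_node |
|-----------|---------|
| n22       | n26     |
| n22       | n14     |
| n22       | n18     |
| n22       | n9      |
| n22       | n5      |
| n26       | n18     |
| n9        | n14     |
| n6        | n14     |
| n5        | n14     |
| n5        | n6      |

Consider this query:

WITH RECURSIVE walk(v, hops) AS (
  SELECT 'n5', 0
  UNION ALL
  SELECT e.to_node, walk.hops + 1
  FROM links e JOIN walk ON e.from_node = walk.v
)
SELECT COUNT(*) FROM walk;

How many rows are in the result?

4

Base: (n5, hops=0).
Iteration 1: edges from {n5} -> (n14, hops=1), (n6, hops=1).
Iteration 2: edges from {n14,n6} -> (n14, hops=2).
Iteration 3: no outgoing edges from {n14}; recursion stops.
Total rows emitted: 4.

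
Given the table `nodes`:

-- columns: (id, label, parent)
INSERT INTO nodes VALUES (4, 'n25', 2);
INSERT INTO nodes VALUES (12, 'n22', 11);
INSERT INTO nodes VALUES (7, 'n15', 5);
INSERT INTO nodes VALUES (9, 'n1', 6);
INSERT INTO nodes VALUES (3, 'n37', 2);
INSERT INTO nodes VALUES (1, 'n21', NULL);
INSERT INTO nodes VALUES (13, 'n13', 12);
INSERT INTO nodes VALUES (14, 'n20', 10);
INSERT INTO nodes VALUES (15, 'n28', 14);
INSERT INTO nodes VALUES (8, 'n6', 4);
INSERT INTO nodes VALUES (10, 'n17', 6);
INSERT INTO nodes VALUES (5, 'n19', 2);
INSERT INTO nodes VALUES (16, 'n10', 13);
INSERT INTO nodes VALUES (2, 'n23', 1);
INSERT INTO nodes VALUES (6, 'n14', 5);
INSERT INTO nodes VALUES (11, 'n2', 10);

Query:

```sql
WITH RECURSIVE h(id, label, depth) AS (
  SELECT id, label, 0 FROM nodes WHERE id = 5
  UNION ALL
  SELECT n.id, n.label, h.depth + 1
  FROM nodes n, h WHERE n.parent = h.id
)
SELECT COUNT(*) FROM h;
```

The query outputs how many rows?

11

Base: id=5 (n19) at depth 0.
Iteration 1: rows with parent in {5} -> n14 (id 6, depth 1), n15 (id 7, depth 1).
Iteration 2: rows with parent in {6,7} -> n1 (id 9, depth 2), n17 (id 10, depth 2).
Iteration 3: rows with parent in {9,10} -> n2 (id 11, depth 3), n20 (id 14, depth 3).
Iteration 4: rows with parent in {11,14} -> n22 (id 12, depth 4), n28 (id 15, depth 4).
Iteration 5: rows with parent in {12,15} -> n13 (id 13, depth 5).
Iteration 6: rows with parent in {13} -> n10 (id 16, depth 6).
Iteration 7: no rows with parent in {16}; recursion stops.
Total rows emitted: 11.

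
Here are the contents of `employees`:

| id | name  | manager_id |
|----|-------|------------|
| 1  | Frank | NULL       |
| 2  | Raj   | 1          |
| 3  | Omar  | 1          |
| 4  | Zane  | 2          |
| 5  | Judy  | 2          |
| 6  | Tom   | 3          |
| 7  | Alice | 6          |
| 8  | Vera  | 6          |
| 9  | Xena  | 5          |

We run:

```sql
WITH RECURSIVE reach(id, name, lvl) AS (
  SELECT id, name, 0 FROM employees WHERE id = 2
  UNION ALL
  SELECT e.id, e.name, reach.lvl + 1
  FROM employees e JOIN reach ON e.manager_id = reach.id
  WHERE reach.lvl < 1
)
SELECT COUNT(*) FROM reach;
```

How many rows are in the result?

3

Base: id=2 (Raj) at lvl 0.
Iteration 1: rows with manager_id in {2} -> Zane (id 4, lvl 1), Judy (id 5, lvl 1).
Iteration 2: lvl < 1 fails for all current rows; recursion stops.
Total rows emitted: 3.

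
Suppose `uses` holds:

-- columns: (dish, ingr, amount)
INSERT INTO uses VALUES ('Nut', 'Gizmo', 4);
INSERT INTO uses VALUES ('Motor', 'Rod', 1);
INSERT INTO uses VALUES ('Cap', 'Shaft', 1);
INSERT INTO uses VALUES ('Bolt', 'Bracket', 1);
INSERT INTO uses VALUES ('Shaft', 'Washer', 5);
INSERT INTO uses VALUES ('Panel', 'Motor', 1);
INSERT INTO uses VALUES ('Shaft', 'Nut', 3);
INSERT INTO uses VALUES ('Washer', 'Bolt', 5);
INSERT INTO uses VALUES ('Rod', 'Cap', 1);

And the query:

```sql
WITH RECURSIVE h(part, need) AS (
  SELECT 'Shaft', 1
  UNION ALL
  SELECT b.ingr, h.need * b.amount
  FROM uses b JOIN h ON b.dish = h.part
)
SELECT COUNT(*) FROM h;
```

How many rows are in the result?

Base: (Shaft, need=1).
Iteration 1: components of {Shaft} -> Nut = 1*3 = 3, Washer = 1*5 = 5.
Iteration 2: components of {Nut,Washer} -> Bolt = 5*5 = 25, Gizmo = 3*4 = 12.
Iteration 3: components of {Bolt,Gizmo} -> Bracket = 25*1 = 25.
Iteration 4: no further components; recursion stops.
Total rows emitted: 6.

6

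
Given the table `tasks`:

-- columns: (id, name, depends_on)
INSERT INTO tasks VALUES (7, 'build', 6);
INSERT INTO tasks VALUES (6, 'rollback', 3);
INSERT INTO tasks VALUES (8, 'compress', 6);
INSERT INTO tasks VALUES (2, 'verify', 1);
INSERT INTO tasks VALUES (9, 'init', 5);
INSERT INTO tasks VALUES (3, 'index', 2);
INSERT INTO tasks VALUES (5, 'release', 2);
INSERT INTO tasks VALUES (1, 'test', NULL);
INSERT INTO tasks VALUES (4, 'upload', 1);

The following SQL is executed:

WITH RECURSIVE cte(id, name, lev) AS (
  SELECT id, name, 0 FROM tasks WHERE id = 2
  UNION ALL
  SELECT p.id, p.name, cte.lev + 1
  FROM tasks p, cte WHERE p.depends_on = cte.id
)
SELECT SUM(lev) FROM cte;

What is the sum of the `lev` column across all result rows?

Base: id=2 (verify) at lev 0.
Iteration 1: rows with depends_on in {2} -> index (id 3, lev 1), release (id 5, lev 1).
Iteration 2: rows with depends_on in {3,5} -> rollback (id 6, lev 2), init (id 9, lev 2).
Iteration 3: rows with depends_on in {6,9} -> build (id 7, lev 3), compress (id 8, lev 3).
Iteration 4: no rows with depends_on in {7,8}; recursion stops.
SUM(lev) = 0 + 1 + 1 + 2 + 2 + 3 + 3 = 12.

12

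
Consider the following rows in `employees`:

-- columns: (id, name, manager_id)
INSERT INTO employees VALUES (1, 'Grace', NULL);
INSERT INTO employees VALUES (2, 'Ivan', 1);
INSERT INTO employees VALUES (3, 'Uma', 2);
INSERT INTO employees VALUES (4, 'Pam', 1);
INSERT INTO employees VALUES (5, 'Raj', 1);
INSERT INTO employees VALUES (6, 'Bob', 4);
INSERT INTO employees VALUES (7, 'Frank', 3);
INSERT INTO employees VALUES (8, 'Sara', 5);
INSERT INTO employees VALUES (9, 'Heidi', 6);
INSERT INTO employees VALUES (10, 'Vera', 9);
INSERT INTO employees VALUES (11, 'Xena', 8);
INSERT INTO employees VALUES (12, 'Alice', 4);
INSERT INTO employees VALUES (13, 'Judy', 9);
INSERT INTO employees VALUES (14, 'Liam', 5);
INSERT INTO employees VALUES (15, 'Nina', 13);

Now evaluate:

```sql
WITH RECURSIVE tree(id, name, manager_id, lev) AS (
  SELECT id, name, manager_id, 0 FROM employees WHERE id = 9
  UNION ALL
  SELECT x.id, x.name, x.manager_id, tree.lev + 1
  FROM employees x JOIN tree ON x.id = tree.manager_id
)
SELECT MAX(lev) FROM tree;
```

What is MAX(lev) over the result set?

3

Base: id=9 (Heidi), manager_id=6, lev 0.
Iteration 1: join on id=6 -> Bob (id 6, manager_id=4, lev 1).
Iteration 2: join on id=4 -> Pam (id 4, manager_id=1, lev 2).
Iteration 3: join on id=1 -> Grace (id 1, manager_id=NULL, lev 3).
Iteration 4: manager_id is NULL; no match; recursion stops.
lev values: 0, 1, 2, 3; the maximum is 3.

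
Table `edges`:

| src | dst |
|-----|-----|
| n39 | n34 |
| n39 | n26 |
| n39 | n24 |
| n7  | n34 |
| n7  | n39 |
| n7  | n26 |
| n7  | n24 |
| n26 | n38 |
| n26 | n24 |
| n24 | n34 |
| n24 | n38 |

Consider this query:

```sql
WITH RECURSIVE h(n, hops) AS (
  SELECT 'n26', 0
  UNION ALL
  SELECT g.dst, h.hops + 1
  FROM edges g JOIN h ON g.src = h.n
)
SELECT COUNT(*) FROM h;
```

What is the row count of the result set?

5

Base: (n26, hops=0).
Iteration 1: edges from {n26} -> (n24, hops=1), (n38, hops=1).
Iteration 2: edges from {n24,n38} -> (n34, hops=2), (n38, hops=2).
Iteration 3: no outgoing edges from {n34,n38}; recursion stops.
Total rows emitted: 5.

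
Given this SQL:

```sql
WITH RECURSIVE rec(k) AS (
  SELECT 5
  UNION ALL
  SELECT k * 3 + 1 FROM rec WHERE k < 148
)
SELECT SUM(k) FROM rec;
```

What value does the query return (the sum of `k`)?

Base: k=5.
Iteration 1: 5 < 148 holds -> k = 5 * 3 + 1 = 16.
Iteration 2: 16 < 148 holds -> k = 16 * 3 + 1 = 49.
Iteration 3: 49 < 148 holds -> k = 49 * 3 + 1 = 148.
Iteration 4: 148 < 148 fails; recursion stops.
SUM(k) = 5 + 16 + 49 + 148 = 218.

218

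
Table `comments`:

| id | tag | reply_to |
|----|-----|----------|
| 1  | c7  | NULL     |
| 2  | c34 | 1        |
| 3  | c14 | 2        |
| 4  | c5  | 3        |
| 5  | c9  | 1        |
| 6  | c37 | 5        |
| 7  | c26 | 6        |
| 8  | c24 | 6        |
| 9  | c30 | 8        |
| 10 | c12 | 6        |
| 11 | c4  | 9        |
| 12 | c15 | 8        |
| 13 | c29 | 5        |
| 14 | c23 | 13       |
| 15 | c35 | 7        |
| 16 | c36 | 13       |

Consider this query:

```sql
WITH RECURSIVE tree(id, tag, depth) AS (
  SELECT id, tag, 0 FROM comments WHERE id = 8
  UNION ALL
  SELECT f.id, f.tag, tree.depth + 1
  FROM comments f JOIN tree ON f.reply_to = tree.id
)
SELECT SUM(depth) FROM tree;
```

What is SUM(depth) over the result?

4

Base: id=8 (c24) at depth 0.
Iteration 1: rows with reply_to in {8} -> c30 (id 9, depth 1), c15 (id 12, depth 1).
Iteration 2: rows with reply_to in {9,12} -> c4 (id 11, depth 2).
Iteration 3: no rows with reply_to in {11}; recursion stops.
SUM(depth) = 0 + 1 + 1 + 2 = 4.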